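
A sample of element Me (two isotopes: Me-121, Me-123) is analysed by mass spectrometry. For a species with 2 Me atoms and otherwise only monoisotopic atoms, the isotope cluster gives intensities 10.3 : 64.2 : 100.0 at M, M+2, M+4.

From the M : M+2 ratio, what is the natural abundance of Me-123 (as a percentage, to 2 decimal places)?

If p is the fraction of Me that is Me-121, then I(M+2)/I(M) = [C(2,1)·p^1·(1−p)] / p^2 = 2·(1−p)/p = 64.2/10.3 = 6.2330
(1−p)/p = 6.2330/2 = 3.1165  ⇒  p = 1/(1 + 3.1165) = 0.2429
Me-121: 24.29%, Me-123: 75.71%.

75.71%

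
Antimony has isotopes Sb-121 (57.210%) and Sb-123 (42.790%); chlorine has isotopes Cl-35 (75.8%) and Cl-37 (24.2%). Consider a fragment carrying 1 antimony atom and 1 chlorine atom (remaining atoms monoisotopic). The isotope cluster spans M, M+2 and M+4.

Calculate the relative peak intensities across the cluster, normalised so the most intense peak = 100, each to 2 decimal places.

Antimony pattern (n=1): 0.5721 : 0.4279
Chlorine pattern (n=1): 0.7580 : 0.2420
Convolve the two distributions (both contribute in 2-u steps):
  M: 0.5721×0.7580 = 0.433652
  M+2: 0.5721×0.2420 + 0.4279×0.7580 = 0.462796
  M+4: 0.4279×0.2420 = 0.103552
Scale to base peak (0.462796) = 100: 93.70 : 100.00 : 22.38

93.70 : 100.00 : 22.38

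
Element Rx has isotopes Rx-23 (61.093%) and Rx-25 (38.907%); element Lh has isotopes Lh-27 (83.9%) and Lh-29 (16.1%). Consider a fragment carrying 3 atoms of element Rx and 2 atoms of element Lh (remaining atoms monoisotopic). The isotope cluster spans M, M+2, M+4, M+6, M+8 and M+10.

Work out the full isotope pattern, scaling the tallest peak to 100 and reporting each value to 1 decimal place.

43.6 : 100.0 : 86.6 : 34.7 : 6.3 : 0.4

Element Rx pattern (n=3): 0.22802074 : 0.43564417 : 0.27743944 : 0.05889565
Element Lh pattern (n=2): 0.703921 : 0.270158 : 0.025921
Convolve the two distributions (both contribute in 2-u steps):
  M: 0.22802074×0.703921 = 0.160509
  M+2: 0.22802074×0.270158 + 0.43564417×0.703921 = 0.368261
  M+4: 0.22802074×0.025921 + 0.43564417×0.270158 + 0.27743944×0.703921 = 0.318899
  M+6: 0.43564417×0.025921 + 0.27743944×0.270158 + 0.05889565×0.703921 = 0.127703
  M+8: 0.27743944×0.025921 + 0.05889565×0.270158 = 0.023103
  M+10: 0.05889565×0.025921 = 0.001527
Scale to base peak (0.368261) = 100: 43.6 : 100.0 : 86.6 : 34.7 : 6.3 : 0.4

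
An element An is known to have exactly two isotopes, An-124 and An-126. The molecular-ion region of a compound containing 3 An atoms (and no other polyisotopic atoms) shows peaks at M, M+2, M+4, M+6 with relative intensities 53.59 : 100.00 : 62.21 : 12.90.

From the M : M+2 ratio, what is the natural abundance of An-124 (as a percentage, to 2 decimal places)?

If p is the fraction of An that is An-124, then I(M+2)/I(M) = [C(3,1)·p^2·(1−p)] / p^3 = 3·(1−p)/p = 100.00/53.59 = 1.8660
(1−p)/p = 1.8660/3 = 0.6220  ⇒  p = 1/(1 + 0.6220) = 0.6165
An-124: 61.65%, An-126: 38.35%.

61.65%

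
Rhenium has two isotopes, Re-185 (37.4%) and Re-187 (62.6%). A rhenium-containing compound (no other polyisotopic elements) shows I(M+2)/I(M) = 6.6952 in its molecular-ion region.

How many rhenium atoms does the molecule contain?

The M+2/M ratio from n Re atoms is n · q/p = n · 0.626/0.374.
n = 6.6952 × 0.374/0.626 = 4.00 ≈ 4

4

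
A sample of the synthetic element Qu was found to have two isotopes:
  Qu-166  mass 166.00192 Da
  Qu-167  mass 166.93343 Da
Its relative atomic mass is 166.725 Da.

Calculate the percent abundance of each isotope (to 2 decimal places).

Writing the weighted mean with unknown fraction x of Qu-166:
166.00192·x + 166.93343·(1 − x) = 166.725
(166.00192 − 166.93343)·x = 166.725 − 166.93343
x = -0.20843 / -0.93151 = 0.22375 → 22.38% Qu-166, 77.62% Qu-167.

Qu-166: 22.38%, Qu-167: 77.62%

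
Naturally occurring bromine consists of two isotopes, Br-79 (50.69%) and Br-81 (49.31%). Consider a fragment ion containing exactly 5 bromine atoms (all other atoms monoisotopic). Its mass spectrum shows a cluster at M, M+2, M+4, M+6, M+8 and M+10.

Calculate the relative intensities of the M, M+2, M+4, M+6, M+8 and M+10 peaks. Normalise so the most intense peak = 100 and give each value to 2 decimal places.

10.57 : 51.40 : 100.00 : 97.28 : 47.31 : 9.21

Expanding (0.5069 + 0.4931)^5:
P(M) = 0.5069^5 = 0.033467
P(M+2) = 5 × 0.5069^4 × 0.4931^1 = 0.162777
P(M+4) = 10 × 0.5069^3 × 0.4931^2 = 0.316692
P(M+6) = 10 × 0.5069^2 × 0.4931^3 = 0.308070
P(M+8) = 5 × 0.5069^1 × 0.4931^4 = 0.149842
P(M+10) = 0.4931^5 = 0.029152
The M+4 peak is largest (0.316692); scaling to 100 gives 10.57 : 51.40 : 100.00 : 97.28 : 47.31 : 9.21.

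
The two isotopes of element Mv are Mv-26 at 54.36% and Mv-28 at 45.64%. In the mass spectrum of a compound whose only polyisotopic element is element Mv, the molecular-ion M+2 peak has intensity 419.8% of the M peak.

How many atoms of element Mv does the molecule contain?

5

With n Mv atoms, P(M+2)/P(M) = C(n,1)·p^(n−1)q / p^n = n·q/p = n · 0.4564/0.5436.
n = 4.198 × 0.5436/0.4564 = 5.00 ≈ 5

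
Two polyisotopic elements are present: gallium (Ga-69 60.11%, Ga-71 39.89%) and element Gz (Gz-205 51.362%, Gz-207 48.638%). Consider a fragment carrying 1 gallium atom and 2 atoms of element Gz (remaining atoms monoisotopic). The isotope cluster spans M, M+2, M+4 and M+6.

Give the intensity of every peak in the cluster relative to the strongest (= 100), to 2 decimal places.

39.10 : 100.00 : 84.21 : 23.27

Gallium pattern (n=1): 0.6011 : 0.3989
Element Gz pattern (n=2): 0.2638055 : 0.49962899 : 0.2365655
Convolve the two distributions (both contribute in 2-u steps):
  M: 0.6011×0.2638055 = 0.158573
  M+2: 0.6011×0.49962899 + 0.3989×0.2638055 = 0.405559
  M+4: 0.6011×0.2365655 + 0.3989×0.49962899 = 0.341502
  M+6: 0.3989×0.2365655 = 0.094366
Scale to base peak (0.405559) = 100: 39.10 : 100.00 : 84.21 : 23.27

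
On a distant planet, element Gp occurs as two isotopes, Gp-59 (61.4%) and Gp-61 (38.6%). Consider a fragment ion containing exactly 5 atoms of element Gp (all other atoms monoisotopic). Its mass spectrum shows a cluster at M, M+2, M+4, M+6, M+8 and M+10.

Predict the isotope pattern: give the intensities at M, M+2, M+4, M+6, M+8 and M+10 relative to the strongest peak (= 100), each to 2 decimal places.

25.30 : 79.53 : 100.00 : 62.87 : 19.76 : 2.48

Expanding (0.614 + 0.386)^5:
P(M) = 0.614^5 = 0.087265
P(M+2) = 5 × 0.614^4 × 0.386^1 = 0.274303
P(M+4) = 10 × 0.614^3 × 0.386^2 = 0.344889
P(M+6) = 10 × 0.614^2 × 0.386^3 = 0.216820
P(M+8) = 5 × 0.614^1 × 0.386^4 = 0.068153
P(M+10) = 0.386^5 = 0.008569
The M+4 peak is largest (0.344889); scaling to 100 gives 25.30 : 79.53 : 100.00 : 62.87 : 19.76 : 2.48.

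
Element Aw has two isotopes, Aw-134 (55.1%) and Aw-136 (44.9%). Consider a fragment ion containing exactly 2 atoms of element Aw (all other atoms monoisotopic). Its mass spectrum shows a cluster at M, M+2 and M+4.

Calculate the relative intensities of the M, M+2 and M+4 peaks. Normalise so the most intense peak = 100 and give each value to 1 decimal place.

The 2 Aw atoms are independent, so intensities follow the terms of (0.551 + 0.449)^2.
P(M) = 0.551^2 = 0.303601
P(M+2) = 2 × 0.551^1 × 0.449^1 = 0.494798
P(M+4) = 0.449^2 = 0.201601
The M+2 peak is largest (0.494798); scaling to 100 gives 61.4 : 100.0 : 40.7.

61.4 : 100.0 : 40.7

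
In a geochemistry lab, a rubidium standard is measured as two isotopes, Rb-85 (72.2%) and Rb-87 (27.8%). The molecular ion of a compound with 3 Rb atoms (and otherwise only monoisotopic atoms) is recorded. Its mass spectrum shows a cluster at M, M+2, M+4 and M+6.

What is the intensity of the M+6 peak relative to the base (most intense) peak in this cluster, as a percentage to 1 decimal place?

4.9%

Binomial terms of (0.722 + 0.278)^3: M 0.3764, M+2 0.4348, M+4 0.1674, M+6 0.0215 → M+2 is the base peak.
P(M+2) = C(3,1) × 0.722^2 × 0.278^1 = 3 × 0.521284 × 0.2780 = 0.434751 (base)
P(M+6) = C(3,3) × 0.722^0 × 0.278^3 = 1 × 1.0000 × 0.02148495 = 0.021485
Relative intensity = 0.021485 / 0.434751 × 100 = 4.9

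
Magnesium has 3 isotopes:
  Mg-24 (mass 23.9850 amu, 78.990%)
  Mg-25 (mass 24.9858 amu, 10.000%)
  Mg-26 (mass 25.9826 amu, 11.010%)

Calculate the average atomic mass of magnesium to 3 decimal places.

Weight each isotope mass by its fractional abundance: 0.78990 × 23.9850 + 0.10000 × 24.9858 + 0.11010 × 25.9826
= 18.94575 + 2.49858 + 2.86068 = 24.30501 amu

24.305 amu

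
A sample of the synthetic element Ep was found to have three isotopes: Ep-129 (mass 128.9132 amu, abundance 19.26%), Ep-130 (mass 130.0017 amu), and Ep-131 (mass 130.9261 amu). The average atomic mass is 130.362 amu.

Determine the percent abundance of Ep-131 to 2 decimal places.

The remaining 80.74% is split between Ep-130 (fraction x) and Ep-131 (fraction 0.8074 − x).
Substituting: 130.0017x + 130.9261(0.8074 − x) = 105.53331768
(130.0017 − 130.9261)x = -0.17641546  ⇒  x = 0.19084, y = 0.61656
Ep-130: 19.08%, Ep-131: 61.66%.

61.66%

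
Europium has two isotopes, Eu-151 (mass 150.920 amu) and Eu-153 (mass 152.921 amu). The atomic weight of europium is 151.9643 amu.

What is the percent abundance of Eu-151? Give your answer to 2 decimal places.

Let x be the fractional abundance of Eu-151; then Eu-153 has abundance 1 − x.
150.920·x + 152.921·(1 − x) = 151.9643
(150.920 − 152.921)·x = 151.9643 − 152.921
x = -0.9567 / -2.001 = 0.47811 → 47.81% Eu-151, 52.19% Eu-153.

47.81%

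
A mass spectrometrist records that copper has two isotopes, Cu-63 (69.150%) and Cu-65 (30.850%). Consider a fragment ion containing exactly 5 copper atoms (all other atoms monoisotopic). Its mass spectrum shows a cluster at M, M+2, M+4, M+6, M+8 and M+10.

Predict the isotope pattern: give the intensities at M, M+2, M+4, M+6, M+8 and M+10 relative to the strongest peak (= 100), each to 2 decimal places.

The 5 Cu atoms are independent, so intensities follow the terms of (0.69150 + 0.30850)^5.
P(M) = 0.69150^5 = 0.158111
P(M+2) = 5 × 0.69150^4 × 0.30850^1 = 0.352691
P(M+4) = 10 × 0.69150^3 × 0.30850^2 = 0.314693
P(M+6) = 10 × 0.69150^2 × 0.30850^3 = 0.140394
P(M+8) = 5 × 0.69150^1 × 0.30850^4 = 0.031317
P(M+10) = 0.30850^5 = 0.002794
The M+2 peak is largest (0.352691); scaling to 100 gives 44.83 : 100.00 : 89.23 : 39.81 : 8.88 : 0.79.

44.83 : 100.00 : 89.23 : 39.81 : 8.88 : 0.79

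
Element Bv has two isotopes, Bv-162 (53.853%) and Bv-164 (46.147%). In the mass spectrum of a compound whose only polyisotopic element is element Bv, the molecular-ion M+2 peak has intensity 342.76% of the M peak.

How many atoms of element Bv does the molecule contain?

With n Bv atoms, P(M+2)/P(M) = C(n,1)·p^(n−1)q / p^n = n·q/p = n · 0.46147/0.53853.
n = 3.4276 × 0.53853/0.46147 = 4.00 ≈ 4

4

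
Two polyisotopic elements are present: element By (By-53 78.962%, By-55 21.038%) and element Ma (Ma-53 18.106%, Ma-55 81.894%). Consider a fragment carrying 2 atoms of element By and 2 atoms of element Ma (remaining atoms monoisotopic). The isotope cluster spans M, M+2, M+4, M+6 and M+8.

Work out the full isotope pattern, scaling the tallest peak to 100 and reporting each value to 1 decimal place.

3.9 : 37.8 : 100.0 : 45.5 : 5.7

Element By pattern (n=2): 0.62349974 : 0.33224051 : 0.04425974
Element Ma pattern (n=2): 0.03278272 : 0.29655455 : 0.67066272
Convolve the two distributions (both contribute in 2-u steps):
  M: 0.62349974×0.03278272 = 0.020440
  M+2: 0.62349974×0.29655455 + 0.33224051×0.03278272 = 0.195793
  M+4: 0.62349974×0.67066272 + 0.33224051×0.29655455 + 0.04425974×0.03278272 = 0.518136
  M+6: 0.33224051×0.67066272 + 0.04425974×0.29655455 = 0.235947
  M+8: 0.04425974×0.67066272 = 0.029683
Scale to base peak (0.518136) = 100: 3.9 : 37.8 : 100.0 : 45.5 : 5.7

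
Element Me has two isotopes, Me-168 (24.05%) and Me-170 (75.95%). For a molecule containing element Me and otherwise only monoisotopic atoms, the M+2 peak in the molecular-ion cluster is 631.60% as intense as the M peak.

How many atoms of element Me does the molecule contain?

2

The M+2/M ratio from n Me atoms is n · q/p = n · 0.7595/0.2405.
n = 6.3160 × 0.2405/0.7595 = 2.00 ≈ 2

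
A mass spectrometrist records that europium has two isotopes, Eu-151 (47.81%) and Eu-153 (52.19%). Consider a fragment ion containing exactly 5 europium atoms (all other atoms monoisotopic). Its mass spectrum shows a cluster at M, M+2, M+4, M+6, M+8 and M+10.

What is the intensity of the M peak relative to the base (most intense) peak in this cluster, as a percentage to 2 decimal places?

(0.4781 + 0.5219)^5 gives M 0.0250, M+2 0.1363, M+4 0.2977, M+6 0.3249, M+8 0.1774, M+10 0.0387; the largest is M+6.
P(M+6) = C(5,3) × 0.4781^2 × 0.5219^3 = 10 × 0.22857961 × 0.14215492 = 0.324937 (base)
P(M) = C(5,0) × 0.4781^5 × 0.5219^0 = 1 × 0.02498007 × 1.0000 = 0.024980
Relative intensity = 0.024980 / 0.324937 × 100 = 7.69

7.69%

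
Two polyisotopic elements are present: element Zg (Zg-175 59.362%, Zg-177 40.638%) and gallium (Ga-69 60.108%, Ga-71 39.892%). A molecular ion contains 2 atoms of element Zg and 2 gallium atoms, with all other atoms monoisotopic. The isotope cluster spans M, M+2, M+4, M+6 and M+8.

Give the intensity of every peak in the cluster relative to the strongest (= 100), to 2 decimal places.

36.68 : 98.90 : 100.00 : 44.93 : 7.57

Element Zg pattern (n=2): 0.3523847 : 0.48247059 : 0.1651447
Gallium pattern (n=2): 0.36129717 : 0.47956567 : 0.15913717
Convolve the two distributions (both contribute in 2-u steps):
  M: 0.3523847×0.36129717 = 0.127316
  M+2: 0.3523847×0.47956567 + 0.48247059×0.36129717 = 0.343307
  M+4: 0.3523847×0.15913717 + 0.48247059×0.47956567 + 0.1651447×0.36129717 = 0.347120
  M+6: 0.48247059×0.15913717 + 0.1651447×0.47956567 = 0.155977
  M+8: 0.1651447×0.15913717 = 0.026281
Scale to base peak (0.347120) = 100: 36.68 : 98.90 : 100.00 : 44.93 : 7.57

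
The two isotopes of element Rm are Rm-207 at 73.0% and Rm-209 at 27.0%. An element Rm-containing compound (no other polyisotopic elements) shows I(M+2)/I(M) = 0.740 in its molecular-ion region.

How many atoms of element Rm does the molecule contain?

2

For n independent Rm atoms, I(M+2)/I(M) = n · (abundance Rm-209) / (abundance Rm-207) = n · 0.270/0.730.
n = 0.740 × 0.730/0.270 = 2.00 ≈ 2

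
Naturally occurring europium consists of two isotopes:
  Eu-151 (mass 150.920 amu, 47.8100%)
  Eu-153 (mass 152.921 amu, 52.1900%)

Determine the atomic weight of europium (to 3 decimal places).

The abundance-weighted mean is 0.478100 × 150.920 + 0.521900 × 152.921
= 72.1549 + 79.8095 = 151.9644 amu

151.964 amu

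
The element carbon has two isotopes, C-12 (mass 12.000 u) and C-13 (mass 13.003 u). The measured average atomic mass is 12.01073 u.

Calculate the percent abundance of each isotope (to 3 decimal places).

Writing the weighted mean with unknown fraction x of C-12:
12.000·x + 13.003·(1 − x) = 12.01073
(12.000 − 13.003)·x = 12.01073 − 13.003
x = -0.99227 / -1.003 = 0.98930 → 98.930% C-12, 1.070% C-13.

C-12: 98.930%, C-13: 1.070%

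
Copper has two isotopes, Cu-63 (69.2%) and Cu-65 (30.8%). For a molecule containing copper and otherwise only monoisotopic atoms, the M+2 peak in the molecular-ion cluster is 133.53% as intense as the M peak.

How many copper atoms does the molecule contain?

3

With n Cu atoms, P(M+2)/P(M) = C(n,1)·p^(n−1)q / p^n = n·q/p = n · 0.308/0.692.
n = 1.3353 × 0.692/0.308 = 3.00 ≈ 3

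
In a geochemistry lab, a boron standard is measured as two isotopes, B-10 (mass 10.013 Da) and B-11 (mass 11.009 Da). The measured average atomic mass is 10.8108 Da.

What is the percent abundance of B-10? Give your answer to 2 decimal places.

19.90%

Let x be the fractional abundance of B-10; then B-11 has abundance 1 − x.
10.013·x + 11.009·(1 − x) = 10.8108
(10.013 − 11.009)·x = 10.8108 − 11.009
x = -0.1982 / -0.996 = 0.19900 → 19.90% B-10, 80.10% B-11.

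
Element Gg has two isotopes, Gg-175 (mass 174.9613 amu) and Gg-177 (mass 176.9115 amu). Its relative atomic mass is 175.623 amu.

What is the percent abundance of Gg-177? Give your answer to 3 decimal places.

With x = fraction of Gg-175 (so Gg-177 is 1 − x):
174.9613·x + 176.9115·(1 − x) = 175.623
(174.9613 − 176.9115)·x = 175.623 − 176.9115
x = -1.2885 / -1.9502 = 0.66070 → 66.070% Gg-175, 33.930% Gg-177.

33.930%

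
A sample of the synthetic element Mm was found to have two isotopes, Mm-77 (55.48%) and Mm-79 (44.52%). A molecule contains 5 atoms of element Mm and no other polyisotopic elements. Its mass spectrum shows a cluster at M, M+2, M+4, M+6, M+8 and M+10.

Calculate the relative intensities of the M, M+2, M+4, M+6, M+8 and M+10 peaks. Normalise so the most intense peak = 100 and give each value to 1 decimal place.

15.5 : 62.3 : 100.0 : 80.2 : 32.2 : 5.2

Expanding (0.5548 + 0.4452)^5:
P(M) = 0.5548^5 = 0.052563
P(M+2) = 5 × 0.5548^4 × 0.4452^1 = 0.210897
P(M+4) = 10 × 0.5548^3 × 0.4452^2 = 0.338470
P(M+6) = 10 × 0.5548^2 × 0.4452^3 = 0.271605
P(M+8) = 5 × 0.5548^1 × 0.4452^4 = 0.108975
P(M+10) = 0.4452^5 = 0.017489
The M+4 peak is largest (0.338470); scaling to 100 gives 15.5 : 62.3 : 100.0 : 80.2 : 32.2 : 5.2.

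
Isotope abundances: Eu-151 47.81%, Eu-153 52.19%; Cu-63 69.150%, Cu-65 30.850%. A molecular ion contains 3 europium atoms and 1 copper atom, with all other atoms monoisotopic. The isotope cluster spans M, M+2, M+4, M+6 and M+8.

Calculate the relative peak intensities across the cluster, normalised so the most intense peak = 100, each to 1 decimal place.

Europium pattern (n=3): 0.10928391 : 0.3578871 : 0.39067407 : 0.14215492
Copper pattern (n=1): 0.6915 : 0.3085
Convolve the two distributions (both contribute in 2-u steps):
  M: 0.10928391×0.6915 = 0.075570
  M+2: 0.10928391×0.3085 + 0.3578871×0.6915 = 0.281193
  M+4: 0.3578871×0.3085 + 0.39067407×0.6915 = 0.380559
  M+6: 0.39067407×0.3085 + 0.14215492×0.6915 = 0.218823
  M+8: 0.14215492×0.3085 = 0.043855
Scale to base peak (0.380559) = 100: 19.9 : 73.9 : 100.0 : 57.5 : 11.5

19.9 : 73.9 : 100.0 : 57.5 : 11.5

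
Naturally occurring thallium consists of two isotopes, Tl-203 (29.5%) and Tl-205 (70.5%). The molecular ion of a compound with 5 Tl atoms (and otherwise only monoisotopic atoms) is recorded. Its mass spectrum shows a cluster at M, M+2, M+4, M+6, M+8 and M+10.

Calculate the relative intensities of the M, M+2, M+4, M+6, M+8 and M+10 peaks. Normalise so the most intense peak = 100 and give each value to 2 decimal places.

Each Tl atom is independently Tl-203 (p = 0.295) or Tl-205 (q = 0.705); the cluster is the binomial expansion (p + q)^5.
P(M) = 0.295^5 = 0.002234
P(M+2) = 5 × 0.295^4 × 0.705^1 = 0.026696
P(M+4) = 10 × 0.295^3 × 0.705^2 = 0.127598
P(M+6) = 10 × 0.295^2 × 0.705^3 = 0.304938
P(M+8) = 5 × 0.295^1 × 0.705^4 = 0.364375
P(M+10) = 0.705^5 = 0.174159
The M+8 peak is largest (0.364375); scaling to 100 gives 0.61 : 7.33 : 35.02 : 83.69 : 100.00 : 47.80.

0.61 : 7.33 : 35.02 : 83.69 : 100.00 : 47.80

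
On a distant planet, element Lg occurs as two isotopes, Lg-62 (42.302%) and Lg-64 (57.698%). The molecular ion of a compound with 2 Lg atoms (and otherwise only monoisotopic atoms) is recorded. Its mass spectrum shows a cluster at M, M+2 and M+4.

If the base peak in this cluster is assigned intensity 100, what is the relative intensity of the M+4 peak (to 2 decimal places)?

(0.42302 + 0.57698)^2 gives M 0.1789, M+2 0.4881, M+4 0.3329; the largest is M+2.
P(M+2) = C(2,1) × 0.42302^1 × 0.57698^1 = 2 × 0.42302 × 0.57698 = 0.488148 (base)
P(M+4) = C(2,2) × 0.42302^0 × 0.57698^2 = 1 × 1.0000 × 0.33290592 = 0.332906
Relative intensity = 0.332906 / 0.488148 × 100 = 68.20

68.20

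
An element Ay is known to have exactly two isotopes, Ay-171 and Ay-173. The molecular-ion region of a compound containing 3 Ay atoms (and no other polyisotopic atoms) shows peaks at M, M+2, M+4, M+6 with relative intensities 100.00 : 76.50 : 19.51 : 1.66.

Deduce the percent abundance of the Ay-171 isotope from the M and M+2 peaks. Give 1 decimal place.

79.7%

If p is the fraction of Ay that is Ay-171, then I(M+2)/I(M) = [C(3,1)·p^2·(1−p)] / p^3 = 3·(1−p)/p = 76.50/100.00 = 0.7650
(1−p)/p = 0.7650/3 = 0.2550  ⇒  p = 1/(1 + 0.2550) = 0.7968
Ay-171: 79.7%, Ay-173: 20.3%.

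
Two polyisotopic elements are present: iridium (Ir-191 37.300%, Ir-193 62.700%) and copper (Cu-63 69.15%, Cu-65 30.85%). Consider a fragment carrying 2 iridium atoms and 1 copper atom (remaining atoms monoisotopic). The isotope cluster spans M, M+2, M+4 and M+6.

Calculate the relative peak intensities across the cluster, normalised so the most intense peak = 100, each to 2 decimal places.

Iridium pattern (n=2): 0.139129 : 0.467742 : 0.393129
Copper pattern (n=1): 0.6915 : 0.3085
Convolve the two distributions (both contribute in 2-u steps):
  M: 0.139129×0.6915 = 0.096208
  M+2: 0.139129×0.3085 + 0.467742×0.6915 = 0.366365
  M+4: 0.467742×0.3085 + 0.393129×0.6915 = 0.416147
  M+6: 0.393129×0.3085 = 0.121280
Scale to base peak (0.416147) = 100: 23.12 : 88.04 : 100.00 : 29.14

23.12 : 88.04 : 100.00 : 29.14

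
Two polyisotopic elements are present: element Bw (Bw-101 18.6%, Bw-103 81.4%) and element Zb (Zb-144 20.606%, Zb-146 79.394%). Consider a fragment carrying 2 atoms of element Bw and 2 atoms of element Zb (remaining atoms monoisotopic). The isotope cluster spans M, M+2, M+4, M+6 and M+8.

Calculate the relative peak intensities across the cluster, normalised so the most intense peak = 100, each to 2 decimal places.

Element Bw pattern (n=2): 0.034596 : 0.302808 : 0.662596
Element Zb pattern (n=2): 0.04246072 : 0.32719855 : 0.63034072
Convolve the two distributions (both contribute in 2-u steps):
  M: 0.034596×0.04246072 = 0.001469
  M+2: 0.034596×0.32719855 + 0.302808×0.04246072 = 0.024177
  M+4: 0.034596×0.63034072 + 0.302808×0.32719855 + 0.662596×0.04246072 = 0.149020
  M+6: 0.302808×0.63034072 + 0.662596×0.32719855 = 0.407673
  M+8: 0.662596×0.63034072 = 0.417661
Scale to base peak (0.417661) = 100: 0.35 : 5.79 : 35.68 : 97.61 : 100.00

0.35 : 5.79 : 35.68 : 97.61 : 100.00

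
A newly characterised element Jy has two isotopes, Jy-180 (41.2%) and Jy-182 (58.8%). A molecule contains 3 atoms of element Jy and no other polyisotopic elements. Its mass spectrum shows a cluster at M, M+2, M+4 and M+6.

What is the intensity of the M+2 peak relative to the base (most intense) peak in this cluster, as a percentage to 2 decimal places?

(0.412 + 0.588)^3 gives M 0.0699, M+2 0.2994, M+4 0.4273, M+6 0.2033; the largest is M+4.
P(M+4) = C(3,2) × 0.412^1 × 0.588^2 = 3 × 0.4120 × 0.345744 = 0.427340 (base)
P(M+2) = C(3,1) × 0.412^2 × 0.588^1 = 3 × 0.169744 × 0.5880 = 0.299428
Relative intensity = 0.299428 / 0.427340 × 100 = 70.07

70.07%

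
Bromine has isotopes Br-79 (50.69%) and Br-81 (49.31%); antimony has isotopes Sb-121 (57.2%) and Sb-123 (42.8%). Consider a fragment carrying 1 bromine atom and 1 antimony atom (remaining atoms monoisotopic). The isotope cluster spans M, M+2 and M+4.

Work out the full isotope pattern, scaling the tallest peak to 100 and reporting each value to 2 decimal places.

58.10 : 100.00 : 42.29

Bromine pattern (n=1): 0.5069 : 0.4931
Antimony pattern (n=1): 0.5720 : 0.4280
Convolve the two distributions (both contribute in 2-u steps):
  M: 0.5069×0.5720 = 0.289947
  M+2: 0.5069×0.4280 + 0.4931×0.5720 = 0.499006
  M+4: 0.4931×0.4280 = 0.211047
Scale to base peak (0.499006) = 100: 58.10 : 100.00 : 42.29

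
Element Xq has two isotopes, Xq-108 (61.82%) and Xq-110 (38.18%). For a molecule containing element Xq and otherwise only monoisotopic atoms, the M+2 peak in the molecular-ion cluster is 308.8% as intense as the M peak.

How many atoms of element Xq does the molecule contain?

The M+2/M ratio from n Xq atoms is n · q/p = n · 0.3818/0.6182.
n = 3.088 × 0.6182/0.3818 = 5.00 ≈ 5

5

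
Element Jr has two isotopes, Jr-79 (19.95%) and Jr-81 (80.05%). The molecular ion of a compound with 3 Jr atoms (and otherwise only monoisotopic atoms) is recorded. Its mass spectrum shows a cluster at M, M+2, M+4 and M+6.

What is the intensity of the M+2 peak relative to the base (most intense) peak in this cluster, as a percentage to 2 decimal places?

18.63%

Term probabilities: M 0.0079, M+2 0.0956, M+4 0.3835, M+6 0.5130. Base peak = M+6.
P(M+6) = C(3,3) × 0.1995^0 × 0.8005^3 = 1 × 1.0000 × 0.5129606 = 0.512961 (base)
P(M+2) = C(3,1) × 0.1995^2 × 0.8005^1 = 3 × 0.03980025 × 0.8005 = 0.095580
Relative intensity = 0.095580 / 0.512961 × 100 = 18.63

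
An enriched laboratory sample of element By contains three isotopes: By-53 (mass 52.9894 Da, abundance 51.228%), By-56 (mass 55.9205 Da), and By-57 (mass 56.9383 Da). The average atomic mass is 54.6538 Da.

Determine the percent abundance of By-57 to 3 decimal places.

23.074%

Let x and y be the fractions of By-56 and By-57. Then x + y = 1 − 0.51228 = 0.48772 and 55.9205x + 56.9383y = 54.6538 − 0.51228×52.9894 = 27.508390168.
Substituting: 55.9205x + 56.9383(0.48772 − x) = 27.508390168
(55.9205 − 56.9383)x = -0.261557508  ⇒  x = 0.25698, y = 0.23074
By-56: 25.698%, By-57: 23.074%.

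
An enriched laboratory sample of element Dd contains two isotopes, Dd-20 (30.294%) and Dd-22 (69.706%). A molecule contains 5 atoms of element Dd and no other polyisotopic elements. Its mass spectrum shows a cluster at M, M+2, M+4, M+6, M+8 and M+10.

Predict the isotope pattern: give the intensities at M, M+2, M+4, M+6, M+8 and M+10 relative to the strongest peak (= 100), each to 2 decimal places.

Each Dd atom is independently Dd-20 (p = 0.30294) or Dd-22 (q = 0.69706); the cluster is the binomial expansion (p + q)^5.
P(M) = 0.30294^5 = 0.002551
P(M+2) = 5 × 0.30294^4 × 0.69706^1 = 0.029354
P(M+4) = 10 × 0.30294^3 × 0.69706^2 = 0.135086
P(M+6) = 10 × 0.30294^2 × 0.69706^3 = 0.310831
P(M+8) = 5 × 0.30294^1 × 0.69706^4 = 0.357608
P(M+10) = 0.69706^5 = 0.164570
The M+8 peak is largest (0.357608); scaling to 100 gives 0.71 : 8.21 : 37.77 : 86.92 : 100.00 : 46.02.

0.71 : 8.21 : 37.77 : 86.92 : 100.00 : 46.02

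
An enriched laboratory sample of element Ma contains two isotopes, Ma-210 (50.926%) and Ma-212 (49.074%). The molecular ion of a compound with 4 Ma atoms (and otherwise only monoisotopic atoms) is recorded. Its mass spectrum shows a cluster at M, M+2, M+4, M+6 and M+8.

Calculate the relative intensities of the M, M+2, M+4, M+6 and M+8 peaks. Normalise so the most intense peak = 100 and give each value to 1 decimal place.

17.9 : 69.2 : 100.0 : 64.2 : 15.5

The 4 Ma atoms are independent, so intensities follow the terms of (0.50926 + 0.49074)^4.
P(M) = 0.50926^4 = 0.067260
P(M+2) = 4 × 0.50926^3 × 0.49074^1 = 0.259257
P(M+4) = 6 × 0.50926^2 × 0.49074^2 = 0.374743
P(M+6) = 4 × 0.50926^1 × 0.49074^3 = 0.240743
P(M+8) = 0.49074^4 = 0.057997
The M+4 peak is largest (0.374743); scaling to 100 gives 17.9 : 69.2 : 100.0 : 64.2 : 15.5.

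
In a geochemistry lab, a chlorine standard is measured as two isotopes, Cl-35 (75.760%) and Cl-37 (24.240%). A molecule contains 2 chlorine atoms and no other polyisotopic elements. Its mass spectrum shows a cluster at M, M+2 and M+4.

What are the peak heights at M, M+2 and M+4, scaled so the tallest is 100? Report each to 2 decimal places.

100.00 : 63.99 : 10.24

The 2 Cl atoms are independent, so intensities follow the terms of (0.75760 + 0.24240)^2.
P(M) = 0.75760^2 = 0.573958
P(M+2) = 2 × 0.75760^1 × 0.24240^1 = 0.367284
P(M+4) = 0.24240^2 = 0.058758
The M peak is largest (0.573958); scaling to 100 gives 100.00 : 63.99 : 10.24.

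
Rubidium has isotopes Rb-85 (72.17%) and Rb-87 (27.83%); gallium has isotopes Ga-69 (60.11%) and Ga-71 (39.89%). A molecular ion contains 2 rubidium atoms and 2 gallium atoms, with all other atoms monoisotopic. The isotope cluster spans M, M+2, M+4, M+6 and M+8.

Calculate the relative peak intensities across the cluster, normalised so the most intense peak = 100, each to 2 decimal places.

Rubidium pattern (n=2): 0.52085089 : 0.40169822 : 0.07745089
Gallium pattern (n=2): 0.36132121 : 0.47955758 : 0.15912121
Convolve the two distributions (both contribute in 2-u steps):
  M: 0.52085089×0.36132121 = 0.188194
  M+2: 0.52085089×0.47955758 + 0.40169822×0.36132121 = 0.394920
  M+4: 0.52085089×0.15912121 + 0.40169822×0.47955758 + 0.07745089×0.36132121 = 0.303500
  M+6: 0.40169822×0.15912121 + 0.07745089×0.47955758 = 0.101061
  M+8: 0.07745089×0.15912121 = 0.012324
Scale to base peak (0.394920) = 100: 47.65 : 100.00 : 76.85 : 25.59 : 3.12

47.65 : 100.00 : 76.85 : 25.59 : 3.12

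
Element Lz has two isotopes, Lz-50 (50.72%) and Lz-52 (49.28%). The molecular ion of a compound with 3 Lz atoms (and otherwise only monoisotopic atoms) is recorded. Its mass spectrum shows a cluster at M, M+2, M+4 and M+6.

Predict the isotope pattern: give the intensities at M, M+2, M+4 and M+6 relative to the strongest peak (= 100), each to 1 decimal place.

Expanding (0.5072 + 0.4928)^3:
P(M) = 0.5072^3 = 0.130478
P(M+2) = 3 × 0.5072^2 × 0.4928^1 = 0.380321
P(M+4) = 3 × 0.5072^1 × 0.4928^2 = 0.369523
P(M+6) = 0.4928^3 = 0.119677
The M+2 peak is largest (0.380321); scaling to 100 gives 34.3 : 100.0 : 97.2 : 31.5.

34.3 : 100.0 : 97.2 : 31.5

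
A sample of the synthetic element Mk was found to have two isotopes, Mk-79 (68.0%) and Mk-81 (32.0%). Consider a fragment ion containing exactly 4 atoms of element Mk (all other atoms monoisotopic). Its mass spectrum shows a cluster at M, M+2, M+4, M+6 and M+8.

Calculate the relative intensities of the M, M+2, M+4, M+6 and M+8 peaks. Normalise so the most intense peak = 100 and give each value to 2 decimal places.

53.13 : 100.00 : 70.59 : 22.15 : 2.61

The 4 Mk atoms are independent, so intensities follow the terms of (0.680 + 0.320)^4.
P(M) = 0.680^4 = 0.213814
P(M+2) = 4 × 0.680^3 × 0.320^1 = 0.402473
P(M+4) = 6 × 0.680^2 × 0.320^2 = 0.284099
P(M+6) = 4 × 0.680^1 × 0.320^3 = 0.089129
P(M+8) = 0.320^4 = 0.010486
The M+2 peak is largest (0.402473); scaling to 100 gives 53.13 : 100.00 : 70.59 : 22.15 : 2.61.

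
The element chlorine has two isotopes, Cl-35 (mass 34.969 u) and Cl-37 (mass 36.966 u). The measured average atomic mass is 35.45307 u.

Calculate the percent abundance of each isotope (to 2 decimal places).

Let x be the fractional abundance of Cl-35; then Cl-37 has abundance 1 − x.
34.969·x + 36.966·(1 − x) = 35.45307
(34.969 − 36.966)·x = 35.45307 − 36.966
x = -1.51293 / -1.997 = 0.75760 → 75.76% Cl-35, 24.24% Cl-37.

Cl-35: 75.76%, Cl-37: 24.24%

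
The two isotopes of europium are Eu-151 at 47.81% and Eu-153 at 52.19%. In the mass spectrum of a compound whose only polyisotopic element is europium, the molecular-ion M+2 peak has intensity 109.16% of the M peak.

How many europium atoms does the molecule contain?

The M+2/M ratio from n Eu atoms is n · q/p = n · 0.5219/0.4781.
n = 1.0916 × 0.4781/0.5219 = 1.00 ≈ 1

1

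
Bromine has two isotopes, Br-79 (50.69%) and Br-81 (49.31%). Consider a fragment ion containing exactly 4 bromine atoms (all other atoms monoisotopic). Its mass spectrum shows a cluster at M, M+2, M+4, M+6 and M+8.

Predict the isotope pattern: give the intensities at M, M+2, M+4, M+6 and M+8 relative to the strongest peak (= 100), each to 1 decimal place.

Each Br atom is independently Br-79 (p = 0.5069) or Br-81 (q = 0.4931); the cluster is the binomial expansion (p + q)^4.
P(M) = 0.5069^4 = 0.066022
P(M+2) = 4 × 0.5069^3 × 0.4931^1 = 0.256899
P(M+4) = 6 × 0.5069^2 × 0.4931^2 = 0.374857
P(M+6) = 4 × 0.5069^1 × 0.4931^3 = 0.243101
P(M+8) = 0.4931^4 = 0.059121
The M+4 peak is largest (0.374857); scaling to 100 gives 17.6 : 68.5 : 100.0 : 64.9 : 15.8.

17.6 : 68.5 : 100.0 : 64.9 : 15.8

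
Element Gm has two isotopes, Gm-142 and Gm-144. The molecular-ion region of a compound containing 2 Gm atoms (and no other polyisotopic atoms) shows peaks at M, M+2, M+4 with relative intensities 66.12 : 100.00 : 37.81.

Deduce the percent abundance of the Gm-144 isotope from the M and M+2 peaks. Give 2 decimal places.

If p is the fraction of Gm that is Gm-142, then I(M+2)/I(M) = [C(2,1)·p^1·(1−p)] / p^2 = 2·(1−p)/p = 100.00/66.12 = 1.5124
(1−p)/p = 1.5124/2 = 0.7562  ⇒  p = 1/(1 + 0.7562) = 0.5694
Gm-142: 56.94%, Gm-144: 43.06%.

43.06%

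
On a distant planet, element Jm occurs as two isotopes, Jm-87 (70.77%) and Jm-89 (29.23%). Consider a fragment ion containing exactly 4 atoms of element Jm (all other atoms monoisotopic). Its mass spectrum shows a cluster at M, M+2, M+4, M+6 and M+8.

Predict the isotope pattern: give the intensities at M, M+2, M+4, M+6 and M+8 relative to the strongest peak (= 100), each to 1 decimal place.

Each Jm atom is independently Jm-87 (p = 0.7077) or Jm-89 (q = 0.2923); the cluster is the binomial expansion (p + q)^4.
P(M) = 0.7077^4 = 0.250840
P(M+2) = 4 × 0.7077^3 × 0.2923^1 = 0.414416
P(M+4) = 6 × 0.7077^2 × 0.2923^2 = 0.256748
P(M+6) = 4 × 0.7077^1 × 0.2923^3 = 0.070696
P(M+8) = 0.2923^4 = 0.007300
The M+2 peak is largest (0.414416); scaling to 100 gives 60.5 : 100.0 : 62.0 : 17.1 : 1.8.

60.5 : 100.0 : 62.0 : 17.1 : 1.8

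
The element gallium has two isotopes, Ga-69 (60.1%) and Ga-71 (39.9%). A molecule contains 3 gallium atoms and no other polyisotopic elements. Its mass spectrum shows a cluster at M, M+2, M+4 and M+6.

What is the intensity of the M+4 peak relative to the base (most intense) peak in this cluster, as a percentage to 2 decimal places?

Binomial terms of (0.601 + 0.399)^3: M 0.2171, M+2 0.4324, M+4 0.2870, M+6 0.0635 → M+2 is the base peak.
P(M+2) = C(3,1) × 0.601^2 × 0.399^1 = 3 × 0.361201 × 0.3990 = 0.432358 (base)
P(M+4) = C(3,2) × 0.601^1 × 0.399^2 = 3 × 0.6010 × 0.159201 = 0.287039
Relative intensity = 0.287039 / 0.432358 × 100 = 66.39

66.39%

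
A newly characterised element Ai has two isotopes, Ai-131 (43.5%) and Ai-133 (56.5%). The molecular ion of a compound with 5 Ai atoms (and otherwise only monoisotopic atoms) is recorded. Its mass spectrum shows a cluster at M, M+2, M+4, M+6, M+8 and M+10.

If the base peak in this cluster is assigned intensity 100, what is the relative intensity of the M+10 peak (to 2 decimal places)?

Binomial terms of (0.435 + 0.565)^5: M 0.0156, M+2 0.1012, M+4 0.2628, M+6 0.3413, M+8 0.2216, M+10 0.0576 → M+6 is the base peak.
P(M+6) = C(5,3) × 0.435^2 × 0.565^3 = 10 × 0.189225 × 0.18036212 = 0.341290 (base)
P(M+10) = C(5,5) × 0.435^0 × 0.565^5 = 1 × 1.0000 × 0.0575761 = 0.057576
Relative intensity = 0.057576 / 0.341290 × 100 = 16.87

16.87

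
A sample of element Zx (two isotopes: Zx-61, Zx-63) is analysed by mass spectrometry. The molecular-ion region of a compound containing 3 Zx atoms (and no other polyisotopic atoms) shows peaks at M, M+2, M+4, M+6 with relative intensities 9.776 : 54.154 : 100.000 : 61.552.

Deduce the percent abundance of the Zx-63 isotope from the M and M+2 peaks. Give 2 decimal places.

If p is the fraction of Zx that is Zx-61, then I(M+2)/I(M) = [C(3,1)·p^2·(1−p)] / p^3 = 3·(1−p)/p = 54.154/9.776 = 5.5395
(1−p)/p = 5.5395/3 = 1.8465  ⇒  p = 1/(1 + 1.8465) = 0.3513
Zx-61: 35.13%, Zx-63: 64.87%.

64.87%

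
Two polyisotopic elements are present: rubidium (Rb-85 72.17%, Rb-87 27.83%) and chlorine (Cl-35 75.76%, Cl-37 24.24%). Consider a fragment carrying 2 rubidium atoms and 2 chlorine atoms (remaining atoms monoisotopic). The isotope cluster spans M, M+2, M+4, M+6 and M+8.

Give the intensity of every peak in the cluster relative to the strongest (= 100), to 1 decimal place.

70.9 : 100.0 : 52.8 : 12.3 : 1.1

Rubidium pattern (n=2): 0.52085089 : 0.40169822 : 0.07745089
Chlorine pattern (n=2): 0.57395776 : 0.36728448 : 0.05875776
Convolve the two distributions (both contribute in 2-u steps):
  M: 0.52085089×0.57395776 = 0.298946
  M+2: 0.52085089×0.36728448 + 0.40169822×0.57395776 = 0.421858
  M+4: 0.52085089×0.05875776 + 0.40169822×0.36728448 + 0.07745089×0.57395776 = 0.222595
  M+6: 0.40169822×0.05875776 + 0.07745089×0.36728448 = 0.052049
  M+8: 0.07745089×0.05875776 = 0.004551
Scale to base peak (0.421858) = 100: 70.9 : 100.0 : 52.8 : 12.3 : 1.1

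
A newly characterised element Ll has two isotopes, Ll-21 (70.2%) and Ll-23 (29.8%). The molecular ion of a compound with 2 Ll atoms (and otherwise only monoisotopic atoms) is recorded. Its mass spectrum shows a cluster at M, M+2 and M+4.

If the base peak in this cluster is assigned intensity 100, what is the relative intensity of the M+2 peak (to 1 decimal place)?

Binomial terms of (0.702 + 0.298)^2: M 0.4928, M+2 0.4184, M+4 0.0888 → M is the base peak.
P(M) = C(2,0) × 0.702^2 × 0.298^0 = 1 × 0.492804 × 1.0000 = 0.492804 (base)
P(M+2) = C(2,1) × 0.702^1 × 0.298^1 = 2 × 0.7020 × 0.2980 = 0.418392
Relative intensity = 0.418392 / 0.492804 × 100 = 84.9

84.9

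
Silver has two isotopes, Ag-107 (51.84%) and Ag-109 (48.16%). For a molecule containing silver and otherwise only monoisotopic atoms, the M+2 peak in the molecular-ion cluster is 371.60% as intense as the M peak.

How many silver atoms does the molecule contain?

The M+2/M ratio from n Ag atoms is n · q/p = n · 0.4816/0.5184.
n = 3.7160 × 0.5184/0.4816 = 4.00 ≈ 4

4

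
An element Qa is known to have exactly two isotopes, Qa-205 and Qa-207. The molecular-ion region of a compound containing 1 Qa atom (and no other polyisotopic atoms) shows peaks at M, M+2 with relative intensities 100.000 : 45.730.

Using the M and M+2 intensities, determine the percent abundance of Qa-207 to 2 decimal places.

31.38%

If p is the fraction of Qa that is Qa-205, then I(M+2)/I(M) = [C(1,1)·p^0·(1−p)] / p^1 = 1·(1−p)/p = 45.730/100.000 = 0.4573
(1−p)/p = 0.4573/1 = 0.4573  ⇒  p = 1/(1 + 0.4573) = 0.6862
Qa-205: 68.62%, Qa-207: 31.38%.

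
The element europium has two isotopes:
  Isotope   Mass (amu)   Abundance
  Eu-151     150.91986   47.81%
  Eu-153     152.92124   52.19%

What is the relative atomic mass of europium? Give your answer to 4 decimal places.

Weight each isotope mass by its fractional abundance: 0.4781 × 150.91986 + 0.5219 × 152.92124
= 72.154785 + 79.809595 = 151.964380 amu

151.9644 amu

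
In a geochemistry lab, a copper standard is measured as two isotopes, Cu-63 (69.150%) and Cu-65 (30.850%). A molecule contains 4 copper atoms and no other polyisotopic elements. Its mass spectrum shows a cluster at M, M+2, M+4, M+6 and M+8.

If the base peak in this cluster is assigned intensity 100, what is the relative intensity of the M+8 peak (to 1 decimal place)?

2.2

Binomial terms of (0.69150 + 0.30850)^4: M 0.2286, M+2 0.4080, M+4 0.2731, M+6 0.0812, M+8 0.0091 → M+2 is the base peak.
P(M+2) = C(4,1) × 0.69150^3 × 0.30850^1 = 4 × 0.33065611 × 0.3085 = 0.408030 (base)
P(M+8) = C(4,4) × 0.69150^0 × 0.30850^4 = 1 × 1.0000 × 0.00905776 = 0.009058
Relative intensity = 0.009058 / 0.408030 × 100 = 2.2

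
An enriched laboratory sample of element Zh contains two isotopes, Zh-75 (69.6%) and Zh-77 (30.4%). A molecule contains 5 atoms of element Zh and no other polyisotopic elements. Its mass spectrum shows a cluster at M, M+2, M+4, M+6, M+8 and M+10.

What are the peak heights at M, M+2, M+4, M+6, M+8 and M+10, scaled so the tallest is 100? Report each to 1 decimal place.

45.8 : 100.0 : 87.4 : 38.2 : 8.3 : 0.7

The 5 Zh atoms are independent, so intensities follow the terms of (0.696 + 0.304)^5.
P(M) = 0.696^5 = 0.163323
P(M+2) = 5 × 0.696^4 × 0.304^1 = 0.356681
P(M+4) = 10 × 0.696^3 × 0.304^2 = 0.311584
P(M+6) = 10 × 0.696^2 × 0.304^3 = 0.136094
P(M+8) = 5 × 0.696^1 × 0.304^4 = 0.029722
P(M+10) = 0.304^5 = 0.002596
The M+2 peak is largest (0.356681); scaling to 100 gives 45.8 : 100.0 : 87.4 : 38.2 : 8.3 : 0.7.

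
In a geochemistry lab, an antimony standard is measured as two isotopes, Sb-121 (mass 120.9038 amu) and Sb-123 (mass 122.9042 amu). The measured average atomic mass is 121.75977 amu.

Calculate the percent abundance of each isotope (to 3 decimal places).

Sb-121: 57.210%, Sb-123: 42.790%

With x = fraction of Sb-121 (so Sb-123 is 1 − x):
120.9038·x + 122.9042·(1 − x) = 121.75977
(120.9038 − 122.9042)·x = 121.75977 − 122.9042
x = -1.14443 / -2.0004 = 0.57210 → 57.210% Sb-121, 42.790% Sb-123.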